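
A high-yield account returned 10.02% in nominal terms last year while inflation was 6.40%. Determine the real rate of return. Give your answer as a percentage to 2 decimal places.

3.40%

Real return via the Fisher equation: (1 + 10.02%)/(1 + 6.40%) − 1 = 1.1002/1.0640 − 1 ≈ 0.03402.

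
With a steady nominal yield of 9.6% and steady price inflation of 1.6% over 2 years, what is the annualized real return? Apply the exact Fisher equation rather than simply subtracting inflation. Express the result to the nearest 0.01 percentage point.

7.87%

With constant rates the annual real return is the same each year: (1+9.6%)/(1+1.6%) − 1 = 0.07874.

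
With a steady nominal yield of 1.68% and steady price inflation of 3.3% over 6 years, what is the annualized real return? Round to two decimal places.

-1.57%

With constant rates the annual real return is the same each year: (1+1.68%)/(1+3.3%) − 1 = -0.01568.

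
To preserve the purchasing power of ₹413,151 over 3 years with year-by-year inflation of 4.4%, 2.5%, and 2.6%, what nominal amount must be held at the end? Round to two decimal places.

Cumulative price-level factor: 1.044 × 1.025 × 1.026 = 1.0979226.
The nominal amount required is ₹413,151 scaled up by that factor.

₹453,607.82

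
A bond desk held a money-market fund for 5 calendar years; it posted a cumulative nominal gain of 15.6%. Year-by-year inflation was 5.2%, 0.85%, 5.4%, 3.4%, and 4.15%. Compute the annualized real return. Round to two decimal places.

Cumulative inflation factor: 1.052 × 1.0085 × 1.054 × 1.034 × 1.0415 ≈ 1.20424.
Nominal growth factor: 1.15600. Real growth factor = 1.15600 / 1.20424 ≈ 0.95994.
Annualized: 0.95994^(1/5) − 1 ≈ -0.00814.

-0.81%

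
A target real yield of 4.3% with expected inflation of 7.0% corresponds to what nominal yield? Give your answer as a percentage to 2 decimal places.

By the Fisher equation, 1 + r_nom = (1 + 4.3%)(1 + 7.0%) = 1.043 × 1.070 = 1.11601.
So r_nom = 11.601%.

11.60%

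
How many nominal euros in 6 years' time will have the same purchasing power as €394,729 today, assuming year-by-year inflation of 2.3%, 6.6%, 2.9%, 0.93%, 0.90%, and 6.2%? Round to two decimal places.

Cumulative price-level factor: 1.023 × 1.066 × 1.029 × 1.0093 × 1.0090 × 1.062 ≈ 1.2136240368.
Multiplying €394,729 by the price-level factor gives the future nominal sum.

€479,052.60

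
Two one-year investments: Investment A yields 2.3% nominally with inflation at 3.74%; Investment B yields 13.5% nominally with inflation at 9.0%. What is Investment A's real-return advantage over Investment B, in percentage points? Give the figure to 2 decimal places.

-5.52

Investment A real return: 1.023/1.0374 − 1 = -1.388%.
Investment B real return: 1.135/1.090 − 1 = 4.128%.
Difference: -1.388 − 4.128 = -5.516 pp.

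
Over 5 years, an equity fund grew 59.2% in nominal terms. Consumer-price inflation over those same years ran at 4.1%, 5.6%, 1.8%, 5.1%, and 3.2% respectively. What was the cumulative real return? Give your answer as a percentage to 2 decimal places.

Cumulative inflation factor: 1.041 × 1.056 × 1.018 × 1.051 × 1.032 ≈ 1.21379.
Nominal growth factor: 1.59200. Real growth factor = 1.59200 / 1.21379 ≈ 1.31159.
Total real return ≈ 31.1590%.

31.16%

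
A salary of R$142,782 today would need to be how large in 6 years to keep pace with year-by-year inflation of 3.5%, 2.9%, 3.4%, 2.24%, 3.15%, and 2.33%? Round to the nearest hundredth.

R$169,684.73

Cumulative price-level factor: 1.035 × 1.029 × 1.034 × 1.0224 × 1.0315 × 1.0233 ≈ 1.1884182448.
The nominal amount required is R$142,782 scaled up by that factor.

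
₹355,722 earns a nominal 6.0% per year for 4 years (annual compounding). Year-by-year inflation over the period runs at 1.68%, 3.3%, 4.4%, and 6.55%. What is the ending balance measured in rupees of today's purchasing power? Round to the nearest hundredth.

₹384,365.48

Nominal value at maturity: ₹355,722 × (1 + 6.0%)^4 ≈ ₹449,090.83.
Price-level factor over 4 years: 1.0168 × 1.033 × 1.044 × 1.0655 ≈ 1.1683953282.
The maturity value deflated by that factor is the answer in today's purchasing power.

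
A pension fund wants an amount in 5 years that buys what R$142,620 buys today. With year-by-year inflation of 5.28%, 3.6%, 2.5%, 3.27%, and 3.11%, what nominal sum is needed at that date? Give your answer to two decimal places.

Cumulative price-level factor: 1.0528 × 1.036 × 1.025 × 1.0327 × 1.0311 ≈ 1.1904316391.
Multiplying R$142,620 by the price-level factor gives the future nominal sum.

R$169,779.36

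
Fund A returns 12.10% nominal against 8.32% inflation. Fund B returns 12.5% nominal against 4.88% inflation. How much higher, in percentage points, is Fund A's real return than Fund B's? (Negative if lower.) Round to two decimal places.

Fund A real return: 1.1210/1.0832 − 1 = 3.490%.
Fund B real return: 1.125/1.0488 − 1 = 7.265%.
Difference: 3.490 − 7.265 = -3.775 pp.

-3.78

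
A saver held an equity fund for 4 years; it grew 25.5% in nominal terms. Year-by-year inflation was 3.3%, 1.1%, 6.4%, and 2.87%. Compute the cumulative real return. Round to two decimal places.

Cumulative inflation factor: 1.033 × 1.011 × 1.064 × 1.0287 ≈ 1.14309.
Nominal growth factor: 1.25500. Real growth factor = 1.25500 / 1.14309 ≈ 1.09790.
Total real return ≈ 9.7898%.

9.79%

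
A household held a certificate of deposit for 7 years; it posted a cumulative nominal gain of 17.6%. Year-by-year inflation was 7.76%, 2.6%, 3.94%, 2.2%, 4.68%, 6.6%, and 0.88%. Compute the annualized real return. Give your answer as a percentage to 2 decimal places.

Cumulative inflation factor: 1.0776 × 1.026 × 1.0394 × 1.022 × 1.0468 × 1.066 × 1.0088 ≈ 1.32210.
Nominal growth factor: 1.17600. Real growth factor = 1.17600 / 1.32210 ≈ 0.88949.
Annualized: 0.88949^(1/7) − 1 ≈ -0.01659.

-1.66%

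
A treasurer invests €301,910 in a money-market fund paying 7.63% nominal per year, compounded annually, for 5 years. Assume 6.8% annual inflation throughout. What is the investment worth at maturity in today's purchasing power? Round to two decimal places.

€313,825.29

Nominal value at maturity: €301,910 × (1 + 7.63%)^5 ≈ €436,057.94.
Price-level factor over 5 years: (1 + 6.8%)^5 ≈ 1.3894926808.
The maturity value deflated by that factor is the answer in today's purchasing power.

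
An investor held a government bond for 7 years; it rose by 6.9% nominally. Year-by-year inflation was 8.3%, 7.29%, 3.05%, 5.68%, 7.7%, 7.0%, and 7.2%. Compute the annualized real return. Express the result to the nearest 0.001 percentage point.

-5.284%

Cumulative inflation factor: 1.083 × 1.0729 × 1.0305 × 1.0568 × 1.077 × 1.070 × 1.072 ≈ 1.56323.
Nominal growth factor: 1.06900. Real growth factor = 1.06900 / 1.56323 ≈ 0.68384.
Annualized: 0.68384^(1/7) − 1 ≈ -0.05284.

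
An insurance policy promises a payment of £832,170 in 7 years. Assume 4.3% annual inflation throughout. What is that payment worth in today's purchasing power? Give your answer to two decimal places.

Price-level factor over 7 years: (1 + 4.3%)^7 ≈ 1.3427345347.
Purchasing power today: £832,170 divided by that factor.

£619,757.65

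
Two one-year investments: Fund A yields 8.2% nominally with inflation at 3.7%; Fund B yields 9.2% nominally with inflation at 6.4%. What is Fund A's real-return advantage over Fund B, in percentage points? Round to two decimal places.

Fund A real return: 1.082/1.037 − 1 = 4.339%.
Fund B real return: 1.092/1.064 − 1 = 2.632%.
Difference: 4.339 − 2.632 = 1.707 pp.

1.71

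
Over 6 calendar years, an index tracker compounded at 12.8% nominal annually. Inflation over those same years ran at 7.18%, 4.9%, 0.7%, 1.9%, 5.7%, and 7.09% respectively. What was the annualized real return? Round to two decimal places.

Cumulative inflation factor: 1.0718 × 1.049 × 1.007 × 1.019 × 1.057 × 1.0709 ≈ 1.30592.
Nominal growth factor: 2.05994. Real growth factor = 2.05994 / 1.30592 ≈ 1.57739.
Annualized: 1.57739^(1/6) − 1 ≈ 0.07892.

7.89%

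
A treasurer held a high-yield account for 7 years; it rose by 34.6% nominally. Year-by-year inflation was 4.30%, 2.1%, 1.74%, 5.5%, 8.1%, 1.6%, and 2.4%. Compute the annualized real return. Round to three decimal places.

0.659%

Cumulative inflation factor: 1.0430 × 1.021 × 1.0174 × 1.055 × 1.081 × 1.016 × 1.024 ≈ 1.28550.
Nominal growth factor: 1.34600. Real growth factor = 1.34600 / 1.28550 ≈ 1.04706.
Annualized: 1.04706^(1/7) − 1 ≈ 0.00659.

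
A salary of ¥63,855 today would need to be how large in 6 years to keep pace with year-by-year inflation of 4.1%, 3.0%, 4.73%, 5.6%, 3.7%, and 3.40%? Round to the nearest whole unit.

Cumulative price-level factor: 1.041 × 1.030 × 1.0473 × 1.056 × 1.037 × 1.0340 ≈ 1.2715172930.
Multiplying ¥63,855 by the price-level factor gives the future nominal sum.

¥81,193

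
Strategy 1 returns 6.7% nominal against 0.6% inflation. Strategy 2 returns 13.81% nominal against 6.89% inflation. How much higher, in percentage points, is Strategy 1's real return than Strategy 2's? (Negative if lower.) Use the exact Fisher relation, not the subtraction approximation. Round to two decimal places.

Strategy 1 real return: 1.067/1.006 − 1 = 6.064%.
Strategy 2 real return: 1.1381/1.0689 − 1 = 6.474%.
Difference: 6.064 − 6.474 = -0.410 pp.

-0.41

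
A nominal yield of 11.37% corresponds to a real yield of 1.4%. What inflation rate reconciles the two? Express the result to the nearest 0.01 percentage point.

From (1+r_nom) = (1+r_real)(1+π), we get 1+π = (1 + 11.37%)/(1 + 1.4%) = 1.1137/1.014 ≈ 1.09832.
So π ≈ 9.8323%.

9.83%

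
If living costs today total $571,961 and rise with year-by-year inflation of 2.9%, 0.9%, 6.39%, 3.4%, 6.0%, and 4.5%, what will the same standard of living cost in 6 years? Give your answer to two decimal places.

Cumulative price-level factor: 1.029 × 1.009 × 1.0639 × 1.034 × 1.060 × 1.045 ≈ 1.2651733766.
The nominal amount required is $571,961 scaled up by that factor.

$723,629.83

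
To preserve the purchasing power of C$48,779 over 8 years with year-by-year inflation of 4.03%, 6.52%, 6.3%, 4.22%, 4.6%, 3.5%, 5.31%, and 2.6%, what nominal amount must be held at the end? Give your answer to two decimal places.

Cumulative price-level factor: 1.0403 × 1.0652 × 1.063 × 1.0422 × 1.046 × 1.035 × 1.0531 × 1.026 ≈ 1.4360286266.
Multiplying C$48,779 by the price-level factor gives the future nominal sum.

C$70,048.04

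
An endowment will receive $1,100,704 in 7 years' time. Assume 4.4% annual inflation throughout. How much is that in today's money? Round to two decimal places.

Price-level factor over 7 years: (1 + 4.4%)^7 ≈ 1.3517721377.
Purchasing power today: $1,100,704 divided by that factor.

$814,267.41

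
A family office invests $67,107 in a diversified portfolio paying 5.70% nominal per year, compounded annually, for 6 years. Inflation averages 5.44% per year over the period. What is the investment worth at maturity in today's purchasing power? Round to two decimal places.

Nominal value at maturity: $67,107 × (1 + 5.70%)^6 ≈ $93,587.48.
Price-level factor over 6 years: (1 + 5.44%)^6 ≈ 1.3741444353.
The maturity value deflated by that factor is the answer in today's purchasing power.

$68,106.00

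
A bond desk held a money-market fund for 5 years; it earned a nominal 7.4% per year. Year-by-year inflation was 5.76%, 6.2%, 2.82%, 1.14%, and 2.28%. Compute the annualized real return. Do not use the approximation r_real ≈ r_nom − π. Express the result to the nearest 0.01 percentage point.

Cumulative inflation factor: 1.0576 × 1.062 × 1.0282 × 1.0114 × 1.0228 ≈ 1.19464.
Nominal growth factor: 1.42896. Real growth factor = 1.42896 / 1.19464 ≈ 1.19615.
Annualized: 1.19615^(1/5) − 1 ≈ 0.03647.

3.65%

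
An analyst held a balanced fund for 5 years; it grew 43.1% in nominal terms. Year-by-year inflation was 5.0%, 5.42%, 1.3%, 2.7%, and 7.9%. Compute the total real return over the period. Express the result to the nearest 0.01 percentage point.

15.17%

Cumulative inflation factor: 1.050 × 1.0542 × 1.013 × 1.027 × 1.079 ≈ 1.24255.
Nominal growth factor: 1.43100. Real growth factor = 1.43100 / 1.24255 ≈ 1.15166.
Total real return ≈ 15.1665%.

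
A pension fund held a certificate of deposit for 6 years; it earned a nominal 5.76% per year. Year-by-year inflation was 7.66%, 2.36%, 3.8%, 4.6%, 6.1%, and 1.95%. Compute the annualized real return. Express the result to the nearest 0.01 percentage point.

Cumulative inflation factor: 1.0766 × 1.0236 × 1.038 × 1.046 × 1.061 × 1.0195 ≈ 1.29424.
Nominal growth factor: 1.39936. Real growth factor = 1.39936 / 1.29424 ≈ 1.08122.
Annualized: 1.08122^(1/6) − 1 ≈ 0.01310.

1.31%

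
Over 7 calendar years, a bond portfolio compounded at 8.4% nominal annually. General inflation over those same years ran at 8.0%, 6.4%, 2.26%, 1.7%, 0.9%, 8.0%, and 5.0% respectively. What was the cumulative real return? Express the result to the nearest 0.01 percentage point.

28.62%

Cumulative inflation factor: 1.080 × 1.064 × 1.0226 × 1.017 × 1.009 × 1.080 × 1.050 ≈ 1.36740.
Nominal growth factor: 1.75875. Real growth factor = 1.75875 / 1.36740 ≈ 1.28620.
Total real return ≈ 28.6200%.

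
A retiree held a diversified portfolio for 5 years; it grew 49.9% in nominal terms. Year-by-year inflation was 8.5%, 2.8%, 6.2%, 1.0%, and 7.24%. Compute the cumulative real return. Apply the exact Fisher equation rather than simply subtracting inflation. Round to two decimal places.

Cumulative inflation factor: 1.085 × 1.028 × 1.062 × 1.010 × 1.0724 ≈ 1.28300.
Nominal growth factor: 1.49900. Real growth factor = 1.49900 / 1.28300 ≈ 1.16836.
Total real return ≈ 16.8358%.

16.84%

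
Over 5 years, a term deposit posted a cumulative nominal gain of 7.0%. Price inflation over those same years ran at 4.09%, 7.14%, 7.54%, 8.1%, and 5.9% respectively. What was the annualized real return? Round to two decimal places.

Cumulative inflation factor: 1.0409 × 1.0714 × 1.0754 × 1.081 × 1.059 ≈ 1.37294.
Nominal growth factor: 1.07000. Real growth factor = 1.07000 / 1.37294 ≈ 0.77935.
Annualized: 0.77935^(1/5) − 1 ≈ -0.04864.

-4.86%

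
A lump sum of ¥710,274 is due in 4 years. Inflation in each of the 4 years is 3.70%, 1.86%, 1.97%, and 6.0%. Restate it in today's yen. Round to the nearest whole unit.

¥622,107

Price-level factor over 4 years: 1.0370 × 1.0186 × 1.0197 × 1.060 ≈ 1.1417229022.
Purchasing power today: ¥710,274 divided by that factor.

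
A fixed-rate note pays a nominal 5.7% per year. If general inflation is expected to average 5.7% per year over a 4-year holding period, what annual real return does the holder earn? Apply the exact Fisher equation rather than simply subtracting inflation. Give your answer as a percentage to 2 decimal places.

0.00%

With constant rates the annual real return is the same each year: (1+5.7%)/(1+5.7%) − 1 = 0.00000.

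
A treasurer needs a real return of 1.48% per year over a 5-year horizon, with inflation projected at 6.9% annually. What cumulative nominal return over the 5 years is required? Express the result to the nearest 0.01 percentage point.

Required annual nominal rate: (1+1.48%)(1+6.9%) − 1 = 8.48212%.
Cumulative over 5 years: (1 + 0.0848212)^5 − 1 ≈ 0.50242.

50.24%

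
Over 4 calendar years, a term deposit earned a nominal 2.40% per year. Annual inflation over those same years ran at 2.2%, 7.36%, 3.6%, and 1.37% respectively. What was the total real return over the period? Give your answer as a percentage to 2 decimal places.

Cumulative inflation factor: 1.022 × 1.0736 × 1.036 × 1.0137 ≈ 1.15229.
Nominal growth factor: 1.09951. Real growth factor = 1.09951 / 1.15229 ≈ 0.95420.
Total real return ≈ -4.5805%.

-4.58%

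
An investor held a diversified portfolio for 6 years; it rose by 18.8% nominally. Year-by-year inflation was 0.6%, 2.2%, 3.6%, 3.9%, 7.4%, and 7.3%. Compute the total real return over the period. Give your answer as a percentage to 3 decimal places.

-6.849%

Cumulative inflation factor: 1.006 × 1.022 × 1.036 × 1.039 × 1.074 × 1.073 ≈ 1.27535.
Nominal growth factor: 1.18800. Real growth factor = 1.18800 / 1.27535 ≈ 0.93151.
Total real return ≈ -6.8488%.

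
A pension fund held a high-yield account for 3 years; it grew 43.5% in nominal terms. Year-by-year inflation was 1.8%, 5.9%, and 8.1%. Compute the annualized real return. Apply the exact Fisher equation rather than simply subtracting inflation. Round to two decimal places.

7.18%

Cumulative inflation factor: 1.018 × 1.059 × 1.081 ≈ 1.16539.
Nominal growth factor: 1.43500. Real growth factor = 1.43500 / 1.16539 ≈ 1.23135.
Annualized: 1.23135^(1/3) − 1 ≈ 0.07183.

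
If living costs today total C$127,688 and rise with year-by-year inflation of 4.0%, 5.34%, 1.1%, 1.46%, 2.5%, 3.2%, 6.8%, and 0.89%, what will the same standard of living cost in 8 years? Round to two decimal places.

C$163,548.17

Cumulative price-level factor: 1.040 × 1.0534 × 1.011 × 1.0146 × 1.025 × 1.032 × 1.068 × 1.0089 ≈ 1.2808421305.
Multiplying C$127,688 by the price-level factor gives the future nominal sum.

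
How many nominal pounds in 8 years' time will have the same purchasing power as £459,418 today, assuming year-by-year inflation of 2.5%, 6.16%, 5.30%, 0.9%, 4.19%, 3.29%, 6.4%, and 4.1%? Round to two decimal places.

Cumulative price-level factor: 1.025 × 1.0616 × 1.0530 × 1.009 × 1.0419 × 1.0329 × 1.064 × 1.041 ≈ 1.3781008024.
Multiplying £459,418 by the price-level factor gives the future nominal sum.

£633,124.31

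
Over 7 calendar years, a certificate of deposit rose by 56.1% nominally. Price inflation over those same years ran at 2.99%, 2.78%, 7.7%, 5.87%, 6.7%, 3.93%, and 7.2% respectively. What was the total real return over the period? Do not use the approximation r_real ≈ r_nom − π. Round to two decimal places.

Cumulative inflation factor: 1.0299 × 1.0278 × 1.077 × 1.0587 × 1.067 × 1.0393 × 1.072 ≈ 1.43480.
Nominal growth factor: 1.56100. Real growth factor = 1.56100 / 1.43480 ≈ 1.08795.
Total real return ≈ 8.7954%.

8.80%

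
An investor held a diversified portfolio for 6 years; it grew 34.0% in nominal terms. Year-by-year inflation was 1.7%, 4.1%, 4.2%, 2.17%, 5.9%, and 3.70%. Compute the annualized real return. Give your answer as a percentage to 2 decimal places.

Cumulative inflation factor: 1.017 × 1.041 × 1.042 × 1.0217 × 1.059 × 1.0370 ≈ 1.23776.
Nominal growth factor: 1.34000. Real growth factor = 1.34000 / 1.23776 ≈ 1.08260.
Annualized: 1.08260^(1/6) − 1 ≈ 0.01332.

1.33%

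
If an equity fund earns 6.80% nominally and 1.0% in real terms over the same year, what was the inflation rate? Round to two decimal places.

5.74%

From (1+r_nom) = (1+r_real)(1+π), we get 1+π = (1 + 6.80%)/(1 + 1.0%) = 1.0680/1.010 ≈ 1.05743.
So π ≈ 5.7426%.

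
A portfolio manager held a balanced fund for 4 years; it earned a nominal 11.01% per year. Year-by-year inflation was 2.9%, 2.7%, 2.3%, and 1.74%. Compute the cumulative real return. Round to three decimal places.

38.069%

Cumulative inflation factor: 1.029 × 1.027 × 1.023 × 1.0174 ≈ 1.09990.
Nominal growth factor: 1.51862. Real growth factor = 1.51862 / 1.09990 ≈ 1.38069.
Total real return ≈ 38.0687%.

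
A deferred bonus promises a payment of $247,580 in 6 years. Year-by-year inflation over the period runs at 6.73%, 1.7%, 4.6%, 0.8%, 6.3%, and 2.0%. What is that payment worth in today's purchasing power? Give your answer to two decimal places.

$199,518.17

Price-level factor over 6 years: 1.0673 × 1.017 × 1.046 × 1.008 × 1.063 × 1.020 ≈ 1.2408895159.
Purchasing power today: $247,580 divided by that factor.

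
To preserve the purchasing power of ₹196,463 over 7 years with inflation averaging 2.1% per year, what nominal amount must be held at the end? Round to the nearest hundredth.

Cumulative price-level factor: (1+2.1%)^7 ≈ 1.1565920282.
The nominal amount required is ₹196,463 scaled up by that factor.

₹227,227.54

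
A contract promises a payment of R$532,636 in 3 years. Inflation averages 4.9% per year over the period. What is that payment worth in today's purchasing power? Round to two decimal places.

R$461,428.11

Price-level factor over 3 years: (1 + 4.9%)^3 = 1.154320649.
Purchasing power today: R$532,636 divided by that factor.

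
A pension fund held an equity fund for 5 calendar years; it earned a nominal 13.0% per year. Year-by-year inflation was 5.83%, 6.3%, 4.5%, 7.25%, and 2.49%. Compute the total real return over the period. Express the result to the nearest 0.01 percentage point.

42.58%

Cumulative inflation factor: 1.0583 × 1.063 × 1.045 × 1.0725 × 1.0249 ≈ 1.29222.
Nominal growth factor: 1.84244. Real growth factor = 1.84244 / 1.29222 ≈ 1.42579.
Total real return ≈ 42.5788%.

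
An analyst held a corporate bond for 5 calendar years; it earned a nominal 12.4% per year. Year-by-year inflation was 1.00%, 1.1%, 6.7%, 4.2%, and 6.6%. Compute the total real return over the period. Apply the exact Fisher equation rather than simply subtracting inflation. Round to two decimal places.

Cumulative inflation factor: 1.0100 × 1.011 × 1.067 × 1.042 × 1.066 ≈ 1.21021.
Nominal growth factor: 1.79404. Real growth factor = 1.79404 / 1.21021 ≈ 1.48241.
Total real return ≈ 48.2415%.

48.24%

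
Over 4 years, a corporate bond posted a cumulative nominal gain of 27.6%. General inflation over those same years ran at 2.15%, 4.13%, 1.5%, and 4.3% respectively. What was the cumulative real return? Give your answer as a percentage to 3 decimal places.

13.315%

Cumulative inflation factor: 1.0215 × 1.0413 × 1.015 × 1.043 ≈ 1.12607.
Nominal growth factor: 1.27600. Real growth factor = 1.27600 / 1.12607 ≈ 1.13315.
Total real return ≈ 13.3147%.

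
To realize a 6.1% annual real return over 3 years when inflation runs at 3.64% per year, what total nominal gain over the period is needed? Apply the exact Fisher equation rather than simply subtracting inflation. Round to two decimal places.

Required annual nominal rate: (1+6.1%)(1+3.64%) − 1 = 9.96204%.
Cumulative over 3 years: (1 + 0.0996204)^3 − 1 ≈ 0.32962.

32.96%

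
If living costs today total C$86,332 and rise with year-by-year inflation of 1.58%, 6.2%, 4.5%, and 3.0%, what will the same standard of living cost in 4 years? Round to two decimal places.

Cumulative price-level factor: 1.0158 × 1.062 × 1.045 × 1.030 ≈ 1.1611444225.
Multiplying C$86,332 by the price-level factor gives the future nominal sum.

C$100,243.92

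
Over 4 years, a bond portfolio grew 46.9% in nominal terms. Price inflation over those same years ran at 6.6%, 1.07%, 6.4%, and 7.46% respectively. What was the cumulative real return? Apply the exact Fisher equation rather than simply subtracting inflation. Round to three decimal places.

19.249%

Cumulative inflation factor: 1.066 × 1.0107 × 1.064 × 1.0746 ≈ 1.23188.
Nominal growth factor: 1.46900. Real growth factor = 1.46900 / 1.23188 ≈ 1.19249.
Total real return ≈ 19.2488%.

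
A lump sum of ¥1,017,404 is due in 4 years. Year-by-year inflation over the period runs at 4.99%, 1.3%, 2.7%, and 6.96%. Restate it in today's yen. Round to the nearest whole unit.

Price-level factor over 4 years: 1.0499 × 1.013 × 1.027 × 1.0696 ≈ 1.1682861251.
Purchasing power today: ¥1,017,404 divided by that factor.

¥870,852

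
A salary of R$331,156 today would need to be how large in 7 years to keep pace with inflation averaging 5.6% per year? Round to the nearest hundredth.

Cumulative price-level factor: (1+5.6%)^7 ≈ 1.4643585503.
Multiplying R$331,156 by the price-level factor gives the future nominal sum.

R$484,931.12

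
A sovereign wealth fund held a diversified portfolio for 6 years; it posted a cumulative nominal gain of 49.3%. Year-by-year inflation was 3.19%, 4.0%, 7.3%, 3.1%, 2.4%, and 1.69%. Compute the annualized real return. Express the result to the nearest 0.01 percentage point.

3.20%

Cumulative inflation factor: 1.0319 × 1.040 × 1.073 × 1.031 × 1.024 × 1.0169 ≈ 1.23625.
Nominal growth factor: 1.49300. Real growth factor = 1.49300 / 1.23625 ≈ 1.20768.
Annualized: 1.20768^(1/6) − 1 ≈ 0.03195.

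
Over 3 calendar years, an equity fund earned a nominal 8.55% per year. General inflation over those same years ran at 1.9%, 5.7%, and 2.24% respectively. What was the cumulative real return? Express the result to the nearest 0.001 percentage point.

16.150%

Cumulative inflation factor: 1.019 × 1.057 × 1.0224 ≈ 1.10121.
Nominal growth factor: 1.27906. Real growth factor = 1.27906 / 1.10121 ≈ 1.16150.
Total real return ≈ 16.1501%.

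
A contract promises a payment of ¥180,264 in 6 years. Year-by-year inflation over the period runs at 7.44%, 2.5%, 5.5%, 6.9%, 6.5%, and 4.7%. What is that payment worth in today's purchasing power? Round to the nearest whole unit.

Price-level factor over 6 years: 1.0744 × 1.025 × 1.055 × 1.069 × 1.065 × 1.047 ≈ 1.3848933164.
Purchasing power today: ¥180,264 divided by that factor.

¥130,165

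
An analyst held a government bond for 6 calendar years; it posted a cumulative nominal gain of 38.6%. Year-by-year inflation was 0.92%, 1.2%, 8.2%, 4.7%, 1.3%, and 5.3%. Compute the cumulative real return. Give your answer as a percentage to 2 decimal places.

Cumulative inflation factor: 1.0092 × 1.012 × 1.082 × 1.047 × 1.013 × 1.053 ≈ 1.23415.
Nominal growth factor: 1.38600. Real growth factor = 1.38600 / 1.23415 ≈ 1.12304.
Total real return ≈ 12.3036%.

12.30%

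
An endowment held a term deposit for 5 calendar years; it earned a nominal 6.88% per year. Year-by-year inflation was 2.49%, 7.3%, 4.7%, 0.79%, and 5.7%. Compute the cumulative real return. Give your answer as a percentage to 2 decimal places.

13.70%

Cumulative inflation factor: 1.0249 × 1.073 × 1.047 × 1.0079 × 1.057 ≈ 1.22665.
Nominal growth factor: 1.39470. Real growth factor = 1.39470 / 1.22665 ≈ 1.13700.
Total real return ≈ 13.7004%.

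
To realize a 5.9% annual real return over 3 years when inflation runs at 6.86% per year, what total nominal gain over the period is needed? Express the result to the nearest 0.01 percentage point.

44.92%

Required annual nominal rate: (1+5.9%)(1+6.86%) − 1 = 13.16474%.
Cumulative over 3 years: (1 + 0.1316474)^3 − 1 ≈ 0.44922.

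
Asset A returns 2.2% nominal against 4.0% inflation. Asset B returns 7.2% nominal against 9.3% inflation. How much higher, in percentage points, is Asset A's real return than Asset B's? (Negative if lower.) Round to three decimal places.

0.191

Asset A real return: 1.022/1.040 − 1 = -1.7308%.
Asset B real return: 1.072/1.093 − 1 = -1.9213%.
Difference: -1.7308 − (-1.9213) = 0.1905 pp.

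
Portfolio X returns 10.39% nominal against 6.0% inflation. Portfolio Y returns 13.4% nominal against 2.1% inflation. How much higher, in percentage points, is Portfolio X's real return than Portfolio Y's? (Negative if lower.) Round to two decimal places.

Portfolio X real return: 1.1039/1.060 − 1 = 4.142%.
Portfolio Y real return: 1.134/1.021 − 1 = 11.068%.
Difference: 4.142 − 11.068 = -6.926 pp.

-6.93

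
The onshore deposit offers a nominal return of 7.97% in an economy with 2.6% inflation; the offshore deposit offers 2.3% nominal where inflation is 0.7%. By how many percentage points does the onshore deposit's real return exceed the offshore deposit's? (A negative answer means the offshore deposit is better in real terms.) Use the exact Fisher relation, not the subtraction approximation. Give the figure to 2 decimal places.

3.65

The onshore deposit real return: 1.0797/1.026 − 1 = 5.234%.
The offshore deposit real return: 1.023/1.007 − 1 = 1.589%.
Difference: 5.234 − 1.589 = 3.645 pp.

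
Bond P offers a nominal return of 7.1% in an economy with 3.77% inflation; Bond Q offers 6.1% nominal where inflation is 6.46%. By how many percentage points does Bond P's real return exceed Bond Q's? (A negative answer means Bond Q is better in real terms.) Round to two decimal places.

Bond P real return: 1.071/1.0377 − 1 = 3.209%.
Bond Q real return: 1.061/1.0646 − 1 = -0.338%.
Difference: 3.209 − (-0.338) = 3.547 pp.

3.55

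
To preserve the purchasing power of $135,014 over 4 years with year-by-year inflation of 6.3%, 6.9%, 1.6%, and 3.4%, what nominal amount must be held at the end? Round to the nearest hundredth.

$161,177.35

Cumulative price-level factor: 1.063 × 1.069 × 1.016 × 1.034 ≈ 1.1937825228.
The nominal amount required is $135,014 scaled up by that factor.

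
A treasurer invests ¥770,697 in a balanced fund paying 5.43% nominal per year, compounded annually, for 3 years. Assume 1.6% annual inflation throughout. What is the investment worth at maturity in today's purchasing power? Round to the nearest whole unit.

¥861,182

Nominal value at maturity: ¥770,697 × (1 + 5.43%)^3 ≈ ¥903,184.
Price-level factor over 3 years: (1 + 1.6%)^3 = 1.048772096.
The maturity value deflated by that factor is the answer in today's purchasing power.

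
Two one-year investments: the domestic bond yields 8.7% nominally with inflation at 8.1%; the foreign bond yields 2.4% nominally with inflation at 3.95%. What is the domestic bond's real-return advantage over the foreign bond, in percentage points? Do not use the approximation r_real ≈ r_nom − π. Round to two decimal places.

2.05

The domestic bond real return: 1.087/1.081 − 1 = 0.555%.
The foreign bond real return: 1.024/1.0395 − 1 = -1.491%.
Difference: 0.555 − (-1.491) = 2.046 pp.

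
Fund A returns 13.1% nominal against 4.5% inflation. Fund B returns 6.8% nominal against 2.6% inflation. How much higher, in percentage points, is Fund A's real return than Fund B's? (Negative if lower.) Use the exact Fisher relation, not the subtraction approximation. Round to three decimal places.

4.136

Fund A real return: 1.131/1.045 − 1 = 8.2297%.
Fund B real return: 1.068/1.026 − 1 = 4.0936%.
Difference: 8.2297 − 4.0936 = 4.1361 pp.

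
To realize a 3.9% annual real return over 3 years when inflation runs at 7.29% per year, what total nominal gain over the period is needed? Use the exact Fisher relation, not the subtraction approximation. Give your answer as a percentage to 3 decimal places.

Required annual nominal rate: (1+3.9%)(1+7.29%) − 1 = 11.47431%.
Cumulative over 3 years: (1 + 0.1147431)^3 − 1 ≈ 0.38524.

38.524%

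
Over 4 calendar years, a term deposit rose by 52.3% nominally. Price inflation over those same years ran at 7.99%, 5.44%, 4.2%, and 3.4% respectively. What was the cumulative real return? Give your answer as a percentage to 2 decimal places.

Cumulative inflation factor: 1.0799 × 1.0544 × 1.042 × 1.034 ≈ 1.22681.
Nominal growth factor: 1.52300. Real growth factor = 1.52300 / 1.22681 ≈ 1.24143.
Total real return ≈ 24.1431%.

24.14%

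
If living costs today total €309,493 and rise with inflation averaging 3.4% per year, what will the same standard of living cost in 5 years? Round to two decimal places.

Cumulative price-level factor: (1+3.4%)^5 ≈ 1.1819597671.
The nominal amount required is €309,493 scaled up by that factor.

€365,808.27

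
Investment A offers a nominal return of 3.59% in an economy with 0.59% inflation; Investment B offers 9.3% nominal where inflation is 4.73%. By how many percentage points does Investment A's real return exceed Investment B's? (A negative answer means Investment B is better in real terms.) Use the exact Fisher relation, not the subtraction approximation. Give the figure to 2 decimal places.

Investment A real return: 1.0359/1.0059 − 1 = 2.982%.
Investment B real return: 1.093/1.0473 − 1 = 4.364%.
Difference: 2.982 − 4.364 = -1.382 pp.

-1.38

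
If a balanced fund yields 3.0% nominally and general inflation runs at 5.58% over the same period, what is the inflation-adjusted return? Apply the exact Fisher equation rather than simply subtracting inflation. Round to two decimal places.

-2.44%

Real return via the Fisher equation: (1 + 3.0%)/(1 + 5.58%) − 1 = 1.030/1.0558 − 1 ≈ -0.02444.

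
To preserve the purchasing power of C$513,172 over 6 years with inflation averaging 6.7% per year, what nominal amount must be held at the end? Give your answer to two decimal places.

Cumulative price-level factor: (1+6.7%)^6 ≈ 1.4756607180.
Multiplying C$513,172 by the price-level factor gives the future nominal sum.

C$757,267.76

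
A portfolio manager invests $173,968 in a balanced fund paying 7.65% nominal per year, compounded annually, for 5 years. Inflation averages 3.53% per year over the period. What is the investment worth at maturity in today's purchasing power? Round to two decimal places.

$211,450.38

Nominal value at maturity: $173,968 × (1 + 7.65%)^5 ≈ $251,500.90.
Price-level factor over 5 years: (1 + 3.53%)^5 ≈ 1.1894085883.
Dividing the nominal maturity value by the price-level factor gives the value in today's money.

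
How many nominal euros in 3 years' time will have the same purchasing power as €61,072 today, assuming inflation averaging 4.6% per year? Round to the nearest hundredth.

€69,893.57

Cumulative price-level factor: (1+4.6%)^3 = 1.144445336.
Multiplying €61,072 by the price-level factor gives the future nominal sum.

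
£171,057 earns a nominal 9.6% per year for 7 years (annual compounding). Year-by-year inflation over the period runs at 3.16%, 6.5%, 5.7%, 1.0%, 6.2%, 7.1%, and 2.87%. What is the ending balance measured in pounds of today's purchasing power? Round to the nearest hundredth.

Nominal value at maturity: £171,057 × (1 + 9.6%)^7 ≈ £324,948.64.
Price-level factor over 7 years: 1.0316 × 1.065 × 1.057 × 1.010 × 1.062 × 1.071 × 1.0287 ≈ 1.3723346525.
The maturity value deflated by that factor is the answer in today's purchasing power.

£236,785.28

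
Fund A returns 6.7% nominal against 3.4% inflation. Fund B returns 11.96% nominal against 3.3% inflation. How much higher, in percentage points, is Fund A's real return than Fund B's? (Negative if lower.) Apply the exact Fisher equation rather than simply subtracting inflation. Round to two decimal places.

Fund A real return: 1.067/1.034 − 1 = 3.191%.
Fund B real return: 1.1196/1.033 − 1 = 8.383%.
Difference: 3.191 − 8.383 = -5.192 pp.

-5.19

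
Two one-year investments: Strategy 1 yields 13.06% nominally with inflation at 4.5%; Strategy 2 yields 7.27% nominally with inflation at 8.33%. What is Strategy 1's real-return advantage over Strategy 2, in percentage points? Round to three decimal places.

9.170

Strategy 1 real return: 1.1306/1.045 − 1 = 8.1914%.
Strategy 2 real return: 1.0727/1.0833 − 1 = -0.9785%.
Difference: 8.1914 − (-0.9785) = 9.1699 pp.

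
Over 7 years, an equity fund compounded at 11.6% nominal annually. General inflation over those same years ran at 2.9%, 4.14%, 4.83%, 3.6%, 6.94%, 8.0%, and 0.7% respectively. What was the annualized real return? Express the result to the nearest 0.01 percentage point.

Cumulative inflation factor: 1.029 × 1.0414 × 1.0483 × 1.036 × 1.0694 × 1.080 × 1.007 ≈ 1.35354.
Nominal growth factor: 2.15600. Real growth factor = 2.15600 / 1.35354 ≈ 1.59286.
Annualized: 1.59286^(1/7) − 1 ≈ 0.06877.

6.88%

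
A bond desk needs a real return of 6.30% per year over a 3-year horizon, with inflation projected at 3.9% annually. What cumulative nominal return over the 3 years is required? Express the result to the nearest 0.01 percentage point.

Required annual nominal rate: (1+6.30%)(1+3.9%) − 1 = 10.4457%.
Cumulative over 3 years: (1 + 0.104457)^3 − 1 ≈ 0.34724.

34.72%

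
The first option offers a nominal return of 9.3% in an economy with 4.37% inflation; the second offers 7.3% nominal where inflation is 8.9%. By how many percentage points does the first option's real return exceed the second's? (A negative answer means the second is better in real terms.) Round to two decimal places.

The first option real return: 1.093/1.0437 − 1 = 4.724%.
The second real return: 1.073/1.089 − 1 = -1.469%.
Difference: 4.724 − (-1.469) = 6.193 pp.

6.19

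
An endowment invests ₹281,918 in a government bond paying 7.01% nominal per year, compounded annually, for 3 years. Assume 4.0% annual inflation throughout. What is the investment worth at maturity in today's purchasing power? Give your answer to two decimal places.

₹307,111.36

Nominal value at maturity: ₹281,918 × (1 + 7.01%)^3 ≈ ₹345,458.51.
Price-level factor over 3 years: (1 + 4.0%)^3 = 1.124864.
The maturity value deflated by that factor is the answer in today's purchasing power.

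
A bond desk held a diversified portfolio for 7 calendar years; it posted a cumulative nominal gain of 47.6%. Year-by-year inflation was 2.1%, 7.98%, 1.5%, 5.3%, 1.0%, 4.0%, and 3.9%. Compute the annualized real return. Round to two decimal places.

Cumulative inflation factor: 1.021 × 1.0798 × 1.015 × 1.053 × 1.010 × 1.040 × 1.039 ≈ 1.28598.
Nominal growth factor: 1.47600. Real growth factor = 1.47600 / 1.28598 ≈ 1.14776.
Annualized: 1.14776^(1/7) − 1 ≈ 0.01988.

1.99%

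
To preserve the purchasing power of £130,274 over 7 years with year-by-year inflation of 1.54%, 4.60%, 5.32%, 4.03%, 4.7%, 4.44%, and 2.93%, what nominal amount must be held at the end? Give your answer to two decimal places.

£170,628.49

Cumulative price-level factor: 1.0154 × 1.0460 × 1.0532 × 1.0403 × 1.047 × 1.0444 × 1.0293 ≈ 1.3097662945.
Multiplying £130,274 by the price-level factor gives the future nominal sum.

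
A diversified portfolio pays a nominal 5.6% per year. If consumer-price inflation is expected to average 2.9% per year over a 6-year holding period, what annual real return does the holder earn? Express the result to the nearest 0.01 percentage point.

2.62%

With constant rates the annual real return is the same each year: (1+5.6%)/(1+2.9%) − 1 = 0.02624.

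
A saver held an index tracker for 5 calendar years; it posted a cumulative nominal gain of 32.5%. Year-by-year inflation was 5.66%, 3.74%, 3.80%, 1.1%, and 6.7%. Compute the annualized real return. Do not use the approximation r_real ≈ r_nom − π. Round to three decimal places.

Cumulative inflation factor: 1.0566 × 1.0374 × 1.0380 × 1.011 × 1.067 ≈ 1.22735.
Nominal growth factor: 1.32500. Real growth factor = 1.32500 / 1.22735 ≈ 1.07956.
Annualized: 1.07956^(1/5) − 1 ≈ 0.01543.

1.543%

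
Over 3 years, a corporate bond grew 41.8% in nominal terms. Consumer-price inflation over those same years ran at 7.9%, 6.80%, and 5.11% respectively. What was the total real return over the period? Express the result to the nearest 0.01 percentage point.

17.07%

Cumulative inflation factor: 1.079 × 1.0680 × 1.0511 ≈ 1.21126.
Nominal growth factor: 1.41800. Real growth factor = 1.41800 / 1.21126 ≈ 1.17068.
Total real return ≈ 17.0684%.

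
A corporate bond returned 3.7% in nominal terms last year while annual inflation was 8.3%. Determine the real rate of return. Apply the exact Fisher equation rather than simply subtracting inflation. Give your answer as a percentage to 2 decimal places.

Real return via the Fisher equation: (1 + 3.7%)/(1 + 8.3%) − 1 = 1.037/1.083 − 1 ≈ -0.04247.

-4.25%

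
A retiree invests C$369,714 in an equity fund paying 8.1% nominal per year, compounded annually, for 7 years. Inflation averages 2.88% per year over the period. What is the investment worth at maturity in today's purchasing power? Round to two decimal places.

C$522,792.16

Nominal value at maturity: C$369,714 × (1 + 8.1%)^7 ≈ C$637,743.08.
Price-level factor over 7 years: (1 + 2.88%)^7 ≈ 1.2198788146.
Dividing the nominal maturity value by the price-level factor gives the value in today's money.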